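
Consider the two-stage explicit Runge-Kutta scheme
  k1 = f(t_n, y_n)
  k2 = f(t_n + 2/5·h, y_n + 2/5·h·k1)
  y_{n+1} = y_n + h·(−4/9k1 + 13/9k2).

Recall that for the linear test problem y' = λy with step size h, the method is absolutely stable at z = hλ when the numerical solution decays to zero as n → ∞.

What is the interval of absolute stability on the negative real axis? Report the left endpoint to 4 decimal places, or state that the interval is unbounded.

(-1.7308, 0).

On y'=λy, z=hλ:
  k1=λy_n ⇒ h·k1=z·y_n;  k2=λ(1+2/5z)y_n ⇒ h·k2=z(1+2/5z)y_n
  y_{n+1}/y_n = 1 − 4/9z + 13/9z(1+2/5z) = 1 + z + 26/45z²
  Hence R(z) = 1 + z + 26/45z².

Solve |R(x)|<1 on ℝ⁻.
x=-1.09: |R|=0.5965
R=1: x+26/45x²=0 ⇒ x=−45/26=-1.7308; min R=1−1/(4·26/45)=0.5673>−1
Confirm numerically:
  x=-1.267: |R|=0.66050 <1
  x=-1.153: |R|=0.61510 <1
  x=-1.071: |R|=0.59173 <1
  x=-0.870: |R|=0.56732 <1
  x=-2.026: |R|=1.34559 >1
  x=-1.960: |R|=1.25959 >1
  x=-1.802: |R|=1.07416 >1
Stable set (-1.7308, 0).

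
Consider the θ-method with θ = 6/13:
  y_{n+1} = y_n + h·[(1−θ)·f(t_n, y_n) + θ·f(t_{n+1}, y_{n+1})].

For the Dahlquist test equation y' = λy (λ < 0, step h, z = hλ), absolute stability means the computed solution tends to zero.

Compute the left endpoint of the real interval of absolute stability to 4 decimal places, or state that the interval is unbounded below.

Set f=λy, z=hλ:
  y_{n+1} = y_n + z·[7/13·y_n + 6/13·y_{n+1}] ⇒ (1 − 6/13z)y_{n+1} = (1 + 7/13z)y_n
  Hence R(z) = (1 + 7/13z)/(1 − 6/13z).

Need |R(x)|<1, x<0.
x=-1.65: |R|=0.0633
R=−1: 1+7/13x = −1+6/13x ⇒ -1/13x=2 ⇒ x=2/(-1/13)=-26.0000
Confirm numerically:
  x=-20.695: |R|=0.96133 <1
  x=-17.354: |R|=0.92618 <1
  x=-17.141: |R|=0.92353 <1
  x=-15.238: |R|=0.89694 <1
  x=-26.305: |R|=1.00179 >1
  x=-26.301: |R|=1.00176 >1
  x=-26.267: |R|=1.00157 >1
Stable set (-26.0000, 0).

left endpoint -26.0000.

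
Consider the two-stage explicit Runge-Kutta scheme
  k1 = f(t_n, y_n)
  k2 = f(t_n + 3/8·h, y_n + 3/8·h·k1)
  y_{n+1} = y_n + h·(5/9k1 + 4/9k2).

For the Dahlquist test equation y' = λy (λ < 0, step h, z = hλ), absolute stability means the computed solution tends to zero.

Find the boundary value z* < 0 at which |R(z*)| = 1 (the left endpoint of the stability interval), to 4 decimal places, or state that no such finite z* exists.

On y'=λy, z=hλ:
  k1=λy_n ⇒ h·k1=z·y_n;  k2=λ(1+3/8z)y_n ⇒ h·k2=z(1+3/8z)y_n
  y_{n+1}/y_n = 1 + 5/9z + 4/9z(1+3/8z) = 1 + z + 1/6z²
  R(z) = 1 + z + 1/6z².

Need |R(x)|<1, x<0.
x=-0.76: |R|=0.3363
R=1: x+1/6x²=0 ⇒ x=−6=-6.0000; min R=1−1/(4·1/6)=-0.5000>−1
Confirm numerically:
  x=-5.503: |R|=0.54417 <1
  x=-5.272: |R|=0.36033 <1
  x=-2.963: |R|=0.49977 <1
  x=-6.469: |R|=1.50566 >1
  x=-6.428: |R|=1.45853 >1
So |R|<1 on (-6.0000, 0).

left endpoint -6.0000.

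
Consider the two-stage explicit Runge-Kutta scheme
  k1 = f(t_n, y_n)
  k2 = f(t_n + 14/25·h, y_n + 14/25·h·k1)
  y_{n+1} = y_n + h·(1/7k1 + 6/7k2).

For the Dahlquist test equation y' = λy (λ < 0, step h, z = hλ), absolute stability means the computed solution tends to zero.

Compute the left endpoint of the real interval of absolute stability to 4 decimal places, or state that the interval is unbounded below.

On y'=λy, z=hλ:
  k1=λy_n ⇒ h·k1=z·y_n;  k2=λ(1+14/25z)y_n ⇒ h·k2=z(1+14/25z)y_n
  y_{n+1}/y_n = 1 + 1/7z + 6/7z(1+14/25z) = 1 + z + 12/25z²
  R(z) = 1 + z + 12/25z².

Boundary: |R(x)|=1, x<0.
x=-0.42: |R|=0.6647
R=1: x+12/25x²=0 ⇒ x=−25/12=-2.0833; min R=1−1/(4·12/25)=0.4792>−1
Confirm numerically:
  x=-1.632: |R|=0.64644 <1
  x=-1.279: |R|=0.50620 <1
  x=-1.200: |R|=0.49120 <1
  x=-2.647: |R|=1.71617 >1
  x=-2.507: |R|=1.50982 >1
  x=-2.257: |R|=1.18814 >1
Stable set (-2.0833, 0).

z* = -2.0833.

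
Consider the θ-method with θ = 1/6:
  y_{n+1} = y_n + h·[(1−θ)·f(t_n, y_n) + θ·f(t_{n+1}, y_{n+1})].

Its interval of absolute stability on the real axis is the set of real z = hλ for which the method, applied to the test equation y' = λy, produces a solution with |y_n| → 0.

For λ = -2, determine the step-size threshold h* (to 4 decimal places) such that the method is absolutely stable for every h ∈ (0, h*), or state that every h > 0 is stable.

With y'=λy (z=hλ):
  y_{n+1} = y_n + z·[5/6·y_n + 1/6·y_{n+1}] ⇒ (1 − 1/6z)y_{n+1} = (1 + 5/6z)y_n
  so R(z) = (1 + 5/6z)/(1 − 1/6z).

Solve |R(x)|<1 on ℝ⁻.
x=-0.5: |R|=0.5385
R=−1: 1+5/6x = −1+1/6x ⇒ -2/3x=2 ⇒ x=2/(-2/3)=-3.0000
Confirm numerically:
  x=-2.684: |R|=0.85444 <1
  x=-2.216: |R|=0.61831 <1
  x=-1.995: |R|=0.49719 <1
  x=-3.440: |R|=1.18644 >1
  x=-3.101: |R|=1.04439 >1
So |R|<1 on (-3.0000, 0).

(-3.0000,0); λ=-2 ⇒ h* = (3)/2 = 1.5000.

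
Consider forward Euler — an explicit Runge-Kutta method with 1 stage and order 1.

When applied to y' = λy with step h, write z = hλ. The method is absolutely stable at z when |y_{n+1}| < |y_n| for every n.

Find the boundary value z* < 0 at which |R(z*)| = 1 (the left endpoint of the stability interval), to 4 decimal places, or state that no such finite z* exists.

With y'=λy (z=hλ):
  order 1, 1-stage ⇒ R(z)=1+z
  (e.g. R(-0.91)=0.09000, |R|=0.09000)

Boundary: |R(x)|=1, x<0.
x=-0.91: |R|=0.0900
|R(-2.22)|=1.2200 |R(-1.74)|=0.7400 |R(-1.2)|=0.2000
Bisect:
  x_lo=-2.4201 |R|=1.4201  x_hi=-0.1952 |R|=0.8048
  mid=-1.30765 |R|=0.30765 →hi
  mid=-1.86389 |R|=0.86389 →hi
  mid=-2.14201 |R|=1.14201 →lo
  mid=-2.00295 |R|=1.00295 →lo
  mid=-1.93342 |R|=0.93342 →hi
  mid=-1.96818 |R|=0.96818 →hi
  mid=-1.98557 |R|=0.98557 →hi
  mid=-1.99426 |R|=0.99426 →hi
  mid=-1.99860 |R|=0.99860 →hi
  mid=-2.00077 |R|=1.00077 →lo
  ...
  [-2.00010,-1.99996] ⇒ x*=-2.0000
So |R|<1 on (-2.0000, 0).

left endpoint -2.0000.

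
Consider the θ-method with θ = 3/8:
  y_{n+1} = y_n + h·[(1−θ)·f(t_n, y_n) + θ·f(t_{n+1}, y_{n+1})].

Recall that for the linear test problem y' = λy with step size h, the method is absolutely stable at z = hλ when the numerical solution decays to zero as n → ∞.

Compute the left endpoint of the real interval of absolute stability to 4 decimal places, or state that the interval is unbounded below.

Set f=λy, z=hλ:
  y_{n+1} = y_n + z·[5/8·y_n + 3/8·y_{n+1}] ⇒ (1 − 3/8z)y_{n+1} = (1 + 5/8z)y_n
  Hence R(z) = (1 + 5/8z)/(1 − 3/8z).

Boundary: |R(x)|=1, x<0.
x=-1.27: |R|=0.1397
R=−1: 1+5/8x = −1+3/8x ⇒ -1/4x=2 ⇒ x=2/(-1/4)=-8.0000
Confirm numerically:
  x=-6.221: |R|=0.86656 <1
  x=-5.603: |R|=0.80676 <1
  x=-5.504: |R|=0.79634 <1
  x=-5.358: |R|=0.78051 <1
  x=-8.543: |R|=1.03229 >1
  x=-8.148: |R|=1.00912 >1
Stable set (-8.0000, 0).

left endpoint -8.0000.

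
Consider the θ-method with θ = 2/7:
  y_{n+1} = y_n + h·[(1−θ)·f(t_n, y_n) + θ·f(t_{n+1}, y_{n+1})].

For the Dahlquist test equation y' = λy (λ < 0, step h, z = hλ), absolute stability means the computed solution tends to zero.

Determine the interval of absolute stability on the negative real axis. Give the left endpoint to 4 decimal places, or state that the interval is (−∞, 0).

(-4.6667, 0).

Set f=λy, z=hλ:
  y_{n+1} = y_n + z·[5/7·y_n + 2/7·y_{n+1}] ⇒ (1 − 2/7z)y_{n+1} = (1 + 5/7z)y_n
  ⇒ R(z) = (1 + 5/7z)/(1 − 2/7z).

Solve |R(x)|<1 on ℝ⁻.
x=-1.17: |R|=0.1231
R=−1: 1+5/7x = −1+2/7x ⇒ -3/7x=2 ⇒ x=2/(-3/7)=-4.6667
Confirm numerically:
  x=-4.285: |R|=0.92646 <1
  x=-3.620: |R|=0.77949 <1
  x=-3.146: |R|=0.65679 <1
  x=-1.897: |R|=0.23022 <1
  x=-4.815: |R|=1.02676 >1
  x=-4.795: |R|=1.02321 >1
  x=-4.760: |R|=1.01695 >1
Interval (-4.6667, 0).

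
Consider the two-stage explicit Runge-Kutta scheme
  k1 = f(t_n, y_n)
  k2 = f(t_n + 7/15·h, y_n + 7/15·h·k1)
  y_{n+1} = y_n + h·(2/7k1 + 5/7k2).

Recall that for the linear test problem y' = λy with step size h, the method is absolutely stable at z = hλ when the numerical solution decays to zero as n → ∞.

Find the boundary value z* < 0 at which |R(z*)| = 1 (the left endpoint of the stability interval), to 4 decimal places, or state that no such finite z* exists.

z* = -3.0000.

With y'=λy (z=hλ):
  k1=λy_n ⇒ h·k1=z·y_n;  k2=λ(1+7/15z)y_n ⇒ h·k2=z(1+7/15z)y_n
  y_{n+1}/y_n = 1 + 2/7z + 5/7z(1+7/15z) = 1 + z + 1/3z²
  R(z) = 1 + z + 1/3z².

Find x<0 with |R(x)|<1.
x=-1.51: |R|=0.2500
R=1: x+1/3x²=0 ⇒ x=−3=-3.0000; min R=1−1/(4·1/3)=0.2500>−1
Confirm numerically:
  x=-2.830: |R|=0.83963 <1
  x=-2.635: |R|=0.67941 <1
  x=-2.480: |R|=0.57013 <1
  x=-2.174: |R|=0.40143 <1
  x=-3.567: |R|=1.67416 >1
  x=-3.112: |R|=1.11618 >1
Stable set (-3.0000, 0).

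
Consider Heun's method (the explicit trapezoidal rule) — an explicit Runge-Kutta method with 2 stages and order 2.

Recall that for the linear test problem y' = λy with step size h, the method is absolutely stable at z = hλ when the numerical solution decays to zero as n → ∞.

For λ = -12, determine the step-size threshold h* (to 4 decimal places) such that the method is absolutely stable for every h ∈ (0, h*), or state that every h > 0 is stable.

(-2.0000,0); λ=-12 ⇒ h* = 0.1667.

On y'=λy, z=hλ:
  order 2, 2-stage ⇒ R(z)=1+z+z^2/2
  (e.g. R(-0.57)=0.59245, |R|=0.59245)

Boundary: |R(x)|=1, x<0.
x=-0.57: |R|=0.5924
|R(-1.5)|=0.6250 |R(-1.13)|=0.5085 |R(-1.06)|=0.5018
Bisect:
  x_lo=-2.3385 |R|=1.3958  x_hi=-0.1231 |R|=0.8845
  mid=-1.23082 |R|=0.52664 →hi
  mid=-1.78468 |R|=0.80786 →hi
  mid=-2.06161 |R|=1.06351 →lo
  mid=-1.92315 |R|=0.92610 →hi
  mid=-1.99238 |R|=0.99241 →hi
  mid=-2.02700 |R|=1.02736 →lo
  mid=-2.00969 |R|=1.00974 →lo
  mid=-2.00103 |R|=1.00103 →lo
  ...
  [-2.00009,-1.99995] ⇒ x*=-2.0000
So |R|<1 on (-2.0000, 0).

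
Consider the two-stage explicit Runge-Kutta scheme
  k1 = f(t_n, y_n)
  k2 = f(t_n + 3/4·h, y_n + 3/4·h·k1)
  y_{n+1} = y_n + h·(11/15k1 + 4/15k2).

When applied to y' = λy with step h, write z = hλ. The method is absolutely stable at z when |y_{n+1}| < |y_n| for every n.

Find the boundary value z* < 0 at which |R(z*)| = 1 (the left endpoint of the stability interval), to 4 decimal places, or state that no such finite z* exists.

Test eqn y'=λy, z=hλ:
  k1=λy_n ⇒ h·k1=z·y_n;  k2=λ(1+3/4z)y_n ⇒ h·k2=z(1+3/4z)y_n
  y_{n+1}/y_n = 1 + 11/15z + 4/15z(1+3/4z) = 1 + z + 1/5z²
  so R(z) = 1 + z + 1/5z².

Solve |R(x)|<1 on ℝ⁻.
x=-0.82: |R|=0.3145
R=1: x+1/5x²=0 ⇒ x=−5=-5.0000; min R=1−1/(4·1/5)=-0.2500>−1
Confirm numerically:
  x=-4.826: |R|=0.83206 <1
  x=-2.721: |R|=0.24023 <1
  x=-2.018: |R|=0.20354 <1
  x=-5.563: |R|=1.62639 >1
  x=-5.123: |R|=1.12603 >1
  x=-5.024: |R|=1.02412 >1
Stable set (-5.0000, 0).

z* = -5.0000.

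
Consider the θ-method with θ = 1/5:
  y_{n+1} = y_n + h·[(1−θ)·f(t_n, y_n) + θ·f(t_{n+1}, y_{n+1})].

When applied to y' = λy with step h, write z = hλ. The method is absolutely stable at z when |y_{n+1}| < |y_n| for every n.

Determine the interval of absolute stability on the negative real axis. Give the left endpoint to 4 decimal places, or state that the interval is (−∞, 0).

With y'=λy (z=hλ):
  y_{n+1} = y_n + z·[4/5·y_n + 1/5·y_{n+1}] ⇒ (1 − 1/5z)y_{n+1} = (1 + 4/5z)y_n
  so R(z) = (1 + 4/5z)/(1 − 1/5z).

Find x<0 with |R(x)|<1.
x=-0.75: |R|=0.3478
R=−1: 1+4/5x = −1+1/5x ⇒ -3/5x=2 ⇒ x=2/(-3/5)=-3.3333
Confirm numerically:
  x=-3.120: |R|=0.92118 <1
  x=-3.028: |R|=0.88590 <1
  x=-2.325: |R|=0.58703 <1
  x=-3.904: |R|=1.19227 >1
  x=-3.490: |R|=1.05536 >1
Stable set (-3.3333, 0).

(-3.3333, 0).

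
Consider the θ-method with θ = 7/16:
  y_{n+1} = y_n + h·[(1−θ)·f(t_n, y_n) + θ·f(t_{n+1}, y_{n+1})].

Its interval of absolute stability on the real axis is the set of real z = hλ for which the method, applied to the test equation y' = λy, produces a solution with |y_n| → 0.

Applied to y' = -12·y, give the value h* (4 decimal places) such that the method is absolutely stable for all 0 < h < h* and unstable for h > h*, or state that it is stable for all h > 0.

Test eqn y'=λy, z=hλ:
  y_{n+1} = y_n + z·[9/16·y_n + 7/16·y_{n+1}] ⇒ (1 − 7/16z)y_{n+1} = (1 + 9/16z)y_n
  so R(z) = (1 + 9/16z)/(1 − 7/16z).

Need |R(x)|<1, x<0.
x=-1.49: |R|=0.0980
R=−1: 1+9/16x = −1+7/16x ⇒ -1/8x=2 ⇒ x=2/(-1/8)=-16.0000
Confirm numerically:
  x=-13.169: |R|=0.94766 <1
  x=-8.328: |R|=0.79347 <1
  x=-7.335: |R|=0.74267 <1
  x=-16.329: |R|=1.00505 >1
  x=-16.046: |R|=1.00072 >1
Interval (-16.0000, 0).

(-16.0000,0); λ=-12 ⇒ h* = (16)/12 = 1.3333.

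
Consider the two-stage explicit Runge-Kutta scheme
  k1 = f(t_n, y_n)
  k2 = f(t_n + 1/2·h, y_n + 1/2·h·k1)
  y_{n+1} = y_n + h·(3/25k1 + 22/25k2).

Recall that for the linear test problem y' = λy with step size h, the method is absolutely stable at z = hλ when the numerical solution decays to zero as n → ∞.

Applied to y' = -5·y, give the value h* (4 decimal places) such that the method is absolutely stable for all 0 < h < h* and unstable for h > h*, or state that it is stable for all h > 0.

(-2.2727,0); λ=-5 ⇒ h* = (25/11)/5 = 0.4545.

Test eqn y'=λy, z=hλ:
  k1=λy_n ⇒ h·k1=z·y_n;  k2=λ(1+1/2z)y_n ⇒ h·k2=z(1+1/2z)y_n
  y_{n+1}/y_n = 1 + 3/25z + 22/25z(1+1/2z) = 1 + z + 11/25z²
  so R(z) = 1 + z + 11/25z².

Solve |R(x)|<1 on ℝ⁻.
x=-1.06: |R|=0.4344
R=1: x+11/25x²=0 ⇒ x=−25/11=-2.2727; min R=1−1/(4·11/25)=0.4318>−1
Confirm numerically:
  x=-2.177: |R|=0.90830 <1
  x=-2.146: |R|=0.88034 <1
  x=-1.926: |R|=0.70617 <1
  x=-1.405: |R|=0.46357 <1
  x=-2.641: |R|=1.42795 >1
  x=-2.547: |R|=1.30737 >1
  x=-2.498: |R|=1.24760 >1
So |R|<1 on (-2.2727, 0).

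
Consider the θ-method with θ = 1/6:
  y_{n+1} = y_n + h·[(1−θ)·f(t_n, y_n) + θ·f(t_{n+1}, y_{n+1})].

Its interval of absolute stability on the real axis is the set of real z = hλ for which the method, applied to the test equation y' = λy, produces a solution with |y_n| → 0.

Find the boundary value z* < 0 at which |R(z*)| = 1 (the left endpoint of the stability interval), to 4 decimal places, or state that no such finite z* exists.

left endpoint -3.0000.

Test eqn y'=λy, z=hλ:
  y_{n+1} = y_n + z·[5/6·y_n + 1/6·y_{n+1}] ⇒ (1 − 1/6z)y_{n+1} = (1 + 5/6z)y_n
  so R(z) = (1 + 5/6z)/(1 − 1/6z).

Solve |R(x)|<1 on ℝ⁻.
x=-0.48: |R|=0.5556
R=−1: 1+5/6x = −1+1/6x ⇒ -2/3x=2 ⇒ x=2/(-2/3)=-3.0000
Confirm numerically:
  x=-2.903: |R|=0.95642 <1
  x=-2.578: |R|=0.80322 <1
  x=-2.172: |R|=0.59471 <1
  x=-1.517: |R|=0.21086 <1
  x=-3.327: |R|=1.14024 >1
  x=-3.094: |R|=1.04135 >1
Interval (-3.0000, 0).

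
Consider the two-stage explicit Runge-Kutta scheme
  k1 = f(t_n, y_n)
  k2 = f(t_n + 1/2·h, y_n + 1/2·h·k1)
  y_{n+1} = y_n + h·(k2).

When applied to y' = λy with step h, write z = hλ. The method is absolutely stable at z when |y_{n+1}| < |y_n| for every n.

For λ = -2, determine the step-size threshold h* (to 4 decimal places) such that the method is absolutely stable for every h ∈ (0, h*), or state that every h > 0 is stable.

Test eqn y'=λy, z=hλ:
  k1=λy_n ⇒ h·k1=z·y_n;  k2=λ(1+1/2z)y_n ⇒ h·k2=z(1+1/2z)y_n
  y_{n+1}/y_n = 1 + z(1+1/2z) = 1 + z + 1/2z²
  Hence R(z) = 1 + z + 1/2z².

Need |R(x)|<1, x<0.
x=-0.88: |R|=0.5072
R=1: x+1/2x²=0 ⇒ x=−2=-2.0000; min R=1−1/(4·1/2)=0.5000>−1
Confirm numerically:
  x=-1.916: |R|=0.91953 <1
  x=-1.750: |R|=0.78125 <1
  x=-1.452: |R|=0.60215 <1
  x=-0.868: |R|=0.50871 <1
  x=-2.245: |R|=1.27501 >1
  x=-2.106: |R|=1.11162 >1
So |R|<1 on (-2.0000, 0).

(-2.0000,0); λ=-2 ⇒ h* = (2)/2 = 1.0000.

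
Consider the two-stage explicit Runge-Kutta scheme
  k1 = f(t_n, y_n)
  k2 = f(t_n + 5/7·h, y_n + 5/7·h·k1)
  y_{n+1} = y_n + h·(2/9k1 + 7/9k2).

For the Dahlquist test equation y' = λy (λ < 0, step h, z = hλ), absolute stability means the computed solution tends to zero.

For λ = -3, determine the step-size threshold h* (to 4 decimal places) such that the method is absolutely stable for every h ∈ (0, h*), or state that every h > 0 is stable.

(-1.8000,0); λ=-3 ⇒ h* = (9/5)/3 = 0.6000.

Set f=λy, z=hλ:
  k1=λy_n ⇒ h·k1=z·y_n;  k2=λ(1+5/7z)y_n ⇒ h·k2=z(1+5/7z)y_n
  y_{n+1}/y_n = 1 + 2/9z + 7/9z(1+5/7z) = 1 + z + 5/9z²
  Hence R(z) = 1 + z + 5/9z².

Find x<0 with |R(x)|<1.
x=-1.11: |R|=0.5745
R=1: x+5/9x²=0 ⇒ x=−9/5=-1.8000; min R=1−1/(4·5/9)=0.5500>−1
Confirm numerically:
  x=-1.612: |R|=0.83164 <1
  x=-1.601: |R|=0.82300 <1
  x=-1.286: |R|=0.63278 <1
  x=-1.004: |R|=0.55601 <1
  x=-2.315: |R|=1.66235 >1
  x=-1.840: |R|=1.04089 >1
Stable set (-1.8000, 0).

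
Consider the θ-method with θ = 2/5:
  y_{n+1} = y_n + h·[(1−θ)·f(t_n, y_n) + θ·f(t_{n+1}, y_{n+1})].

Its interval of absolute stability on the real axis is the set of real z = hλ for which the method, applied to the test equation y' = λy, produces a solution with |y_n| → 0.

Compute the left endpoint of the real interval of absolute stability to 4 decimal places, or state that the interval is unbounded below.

z* = -10.0000.

With y'=λy (z=hλ):
  y_{n+1} = y_n + z·[3/5·y_n + 2/5·y_{n+1}] ⇒ (1 − 2/5z)y_{n+1} = (1 + 3/5z)y_n
  R(z) = (1 + 3/5z)/(1 − 2/5z).

Need |R(x)|<1, x<0.
x=-1.44: |R|=0.0863
R=−1: 1+3/5x = −1+2/5x ⇒ -1/5x=2 ⇒ x=2/(-1/5)=-10.0000
Confirm numerically:
  x=-7.225: |R|=0.85733 <1
  x=-5.072: |R|=0.67459 <1
  x=-4.785: |R|=0.64207 <1
  x=-10.493: |R|=1.01897 >1
  x=-10.284: |R|=1.01111 >1
  x=-10.220: |R|=1.00865 >1
So |R|<1 on (-10.0000, 0).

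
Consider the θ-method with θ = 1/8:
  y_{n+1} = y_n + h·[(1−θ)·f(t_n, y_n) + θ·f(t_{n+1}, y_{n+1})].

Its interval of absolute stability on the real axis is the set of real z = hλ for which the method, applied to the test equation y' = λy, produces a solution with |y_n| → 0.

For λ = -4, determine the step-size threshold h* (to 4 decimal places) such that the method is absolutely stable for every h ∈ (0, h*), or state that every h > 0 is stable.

With y'=λy (z=hλ):
  y_{n+1} = y_n + z·[7/8·y_n + 1/8·y_{n+1}] ⇒ (1 − 1/8z)y_{n+1} = (1 + 7/8z)y_n
  R(z) = (1 + 7/8z)/(1 − 1/8z).

Need |R(x)|<1, x<0.
x=-1.75: |R|=0.4359
R=−1: 1+7/8x = −1+1/8x ⇒ -3/4x=2 ⇒ x=2/(-3/4)=-2.6667
Confirm numerically:
  x=-2.579: |R|=0.95028 <1
  x=-1.976: |R|=0.58460 <1
  x=-1.700: |R|=0.40206 <1
  x=-1.651: |R|=0.36856 <1
  x=-3.058: |R|=1.21233 >1
  x=-2.856: |R|=1.10464 >1
  x=-2.804: |R|=1.07627 >1
Interval (-2.6667, 0).

(-2.6667,0); λ=-4 ⇒ h* = (8/3)/4 = 0.6667.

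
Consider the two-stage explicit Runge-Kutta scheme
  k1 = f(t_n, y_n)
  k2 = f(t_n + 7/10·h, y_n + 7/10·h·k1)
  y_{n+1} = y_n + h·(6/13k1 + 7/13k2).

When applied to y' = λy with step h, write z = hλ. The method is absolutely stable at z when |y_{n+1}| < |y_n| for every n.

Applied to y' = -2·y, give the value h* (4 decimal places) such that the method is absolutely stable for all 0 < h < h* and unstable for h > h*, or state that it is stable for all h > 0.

(-2.6531,0); λ=-2 ⇒ h* = (130/49)/2 = 1.3265.

Set f=λy, z=hλ:
  k1=λy_n ⇒ h·k1=z·y_n;  k2=λ(1+7/10z)y_n ⇒ h·k2=z(1+7/10z)y_n
  y_{n+1}/y_n = 1 + 6/13z + 7/13z(1+7/10z) = 1 + z + 49/130z²
  ⇒ R(z) = 1 + z + 49/130z².

Boundary: |R(x)|=1, x<0.
x=-1.52: |R|=0.3508
R=1: x+49/130x²=0 ⇒ x=−130/49=-2.6531; min R=1−1/(4·49/130)=0.3367>−1
Confirm numerically:
  x=-1.430: |R|=0.34077 <1
  x=-1.197: |R|=0.34306 <1
  x=-1.122: |R|=0.35250 <1
  x=-3.051: |R|=1.45763 >1
  x=-2.936: |R|=1.31311 >1
  x=-2.924: |R|=1.29861 >1
Interval (-2.6531, 0).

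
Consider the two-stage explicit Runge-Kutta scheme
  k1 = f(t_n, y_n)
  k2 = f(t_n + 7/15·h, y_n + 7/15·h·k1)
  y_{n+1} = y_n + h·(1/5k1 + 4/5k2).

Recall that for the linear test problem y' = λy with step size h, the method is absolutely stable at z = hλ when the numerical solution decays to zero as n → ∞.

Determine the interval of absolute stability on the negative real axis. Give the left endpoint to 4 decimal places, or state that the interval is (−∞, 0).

On y'=λy, z=hλ:
  k1=λy_n ⇒ h·k1=z·y_n;  k2=λ(1+7/15z)y_n ⇒ h·k2=z(1+7/15z)y_n
  y_{n+1}/y_n = 1 + 1/5z + 4/5z(1+7/15z) = 1 + z + 28/75z²
  so R(z) = 1 + z + 28/75z².

Find x<0 with |R(x)|<1.
x=-1.69: |R|=0.3763
R=1: x+28/75x²=0 ⇒ x=−75/28=-2.6786; min R=1−1/(4·28/75)=0.3304>−1
Confirm numerically:
  x=-2.632: |R|=0.95424 <1
  x=-1.464: |R|=0.33616 <1
  x=-1.320: |R|=0.33050 <1
  x=-3.063: |R|=1.43960 >1
  x=-2.943: |R|=1.29053 >1
  x=-2.886: |R|=1.22349 >1
So |R|<1 on (-2.6786, 0).

z∈(-2.6786,0).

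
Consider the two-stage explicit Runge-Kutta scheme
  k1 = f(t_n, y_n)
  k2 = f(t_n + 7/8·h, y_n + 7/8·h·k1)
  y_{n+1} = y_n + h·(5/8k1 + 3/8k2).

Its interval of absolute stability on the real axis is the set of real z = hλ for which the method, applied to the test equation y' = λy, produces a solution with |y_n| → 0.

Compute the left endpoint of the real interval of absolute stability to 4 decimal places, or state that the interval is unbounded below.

On y'=λy, z=hλ:
  k1=λy_n ⇒ h·k1=z·y_n;  k2=λ(1+7/8z)y_n ⇒ h·k2=z(1+7/8z)y_n
  y_{n+1}/y_n = 1 + 5/8z + 3/8z(1+7/8z) = 1 + z + 21/64z²
  R(z) = 1 + z + 21/64z².

Find x<0 with |R(x)|<1.
x=-0.65: |R|=0.4886
R=1: x+21/64x²=0 ⇒ x=−64/21=-3.0476; min R=1−1/(4·21/64)=0.2381>−1
Confirm numerically:
  x=-2.915: |R|=0.87315 <1
  x=-1.979: |R|=0.30608 <1
  x=-1.961: |R|=0.30081 <1
  x=-3.534: |R|=1.56400 >1
  x=-3.348: |R|=1.32999 >1
  x=-3.138: |R|=1.09306 >1
Interval (-3.0476, 0).

z* = -3.0476.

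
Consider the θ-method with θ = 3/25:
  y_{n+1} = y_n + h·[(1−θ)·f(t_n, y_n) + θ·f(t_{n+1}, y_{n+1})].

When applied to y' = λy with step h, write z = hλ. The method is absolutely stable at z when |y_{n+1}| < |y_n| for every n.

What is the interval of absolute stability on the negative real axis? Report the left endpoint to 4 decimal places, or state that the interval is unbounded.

(-2.6316, 0).

Test eqn y'=λy, z=hλ:
  y_{n+1} = y_n + z·[22/25·y_n + 3/25·y_{n+1}] ⇒ (1 − 3/25z)y_{n+1} = (1 + 22/25z)y_n
  Hence R(z) = (1 + 22/25z)/(1 − 3/25z).

Solve |R(x)|<1 on ℝ⁻.
x=-1.03: |R|=0.0833
R=−1: 1+22/25x = −1+3/25x ⇒ -19/25x=2 ⇒ x=2/(-19/25)=-2.6316
Confirm numerically:
  x=-2.143: |R|=0.70464 <1
  x=-1.491: |R|=0.26472 <1
  x=-1.131: |R|=0.00416 <1
  x=-3.188: |R|=1.30587 >1
  x=-3.074: |R|=1.24563 >1
Interval (-2.6316, 0).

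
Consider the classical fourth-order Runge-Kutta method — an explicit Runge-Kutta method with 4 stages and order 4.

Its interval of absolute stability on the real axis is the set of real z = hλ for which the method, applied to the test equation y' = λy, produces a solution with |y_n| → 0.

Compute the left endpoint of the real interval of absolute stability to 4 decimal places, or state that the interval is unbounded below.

Set f=λy, z=hλ:
  order 4, 4-stage ⇒ R(z)=1+z+z^2/2+z^3/6+z^4/24
  (e.g. R(-1.67)=0.27229, |R|=0.27229)

Need |R(x)|<1, x<0.
x=-1.67: |R|=0.2723
|R(-2.39)|=0.5502 |R(-1.59)|=0.2704 |R(-1.44)|=0.2783
Bisect:
  x_lo=-3.3394 |R|=2.2114  x_hi=-0.0736 |R|=0.9290
  mid=-1.70653 |R|=0.27467 →hi
  mid=-2.52297 |R|=0.67136 →hi
  mid=-2.93119 |R|=1.24318 →lo
  mid=-2.72708 |R|=0.91572 →hi
  mid=-2.82913 |R|=1.06813 →lo
  mid=-2.77810 |R|=0.98921 →hi
  mid=-2.80362 |R|=1.02798 →lo
  mid=-2.79086 |R|=1.00843 →lo
  ...
  [-2.78548,-2.78528] ⇒ x*=-2.7853
So |R|<1 on (-2.7853, 0).

z* = -2.7853.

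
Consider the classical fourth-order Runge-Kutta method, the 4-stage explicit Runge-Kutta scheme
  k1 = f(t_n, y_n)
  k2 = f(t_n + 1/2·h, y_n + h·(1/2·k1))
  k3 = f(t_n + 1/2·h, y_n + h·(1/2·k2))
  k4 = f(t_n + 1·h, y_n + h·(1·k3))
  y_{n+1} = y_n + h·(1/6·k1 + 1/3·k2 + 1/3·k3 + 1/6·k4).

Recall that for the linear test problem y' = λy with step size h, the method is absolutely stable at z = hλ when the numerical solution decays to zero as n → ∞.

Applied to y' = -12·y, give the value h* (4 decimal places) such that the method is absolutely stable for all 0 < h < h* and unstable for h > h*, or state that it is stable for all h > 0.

Test eqn y'=λy, z=hλ:
  order 4, 4-stage ⇒ R(z)=1+z+z^2/2+z^3/6+z^4/24
  (e.g. R(-1.27)=0.30345, |R|=0.30345)

Need |R(x)|<1, x<0.
x=-1.27: |R|=0.3034
|R(-2.99)|=1.3551 |R(-2.63)|=0.7900 |R(-2.6)|=0.7547
Bisect:
  x_lo=-3.6235 |R|=3.1950  x_hi=-0.3497 |R|=0.7050
  mid=-1.98659 |R|=0.32895 →hi
  mid=-2.80504 |R|=1.03019 →lo
  mid=-2.39582 |R|=0.55497 →hi
  mid=-2.60043 |R|=0.75523 →hi
  mid=-2.70274 |R|=0.88250 →hi
  mid=-2.75389 |R|=0.95368 →hi
  mid=-2.77947 |R|=0.99125 →hi
  mid=-2.79226 |R|=1.01055 →lo
  mid=-2.78586 |R|=1.00086 →lo
  ...
  [-2.78546,-2.78526] ⇒ x*=-2.7853
Stable set (-2.7853, 0).

(-2.7853,0); λ=-12 ⇒ h* = 0.2321.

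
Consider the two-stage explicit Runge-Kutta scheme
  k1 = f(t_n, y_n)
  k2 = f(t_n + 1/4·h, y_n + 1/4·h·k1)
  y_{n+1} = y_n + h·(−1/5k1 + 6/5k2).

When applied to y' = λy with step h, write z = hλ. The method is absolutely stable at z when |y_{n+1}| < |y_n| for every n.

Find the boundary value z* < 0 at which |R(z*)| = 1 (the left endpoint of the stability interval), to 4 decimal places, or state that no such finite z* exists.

Set f=λy, z=hλ:
  k1=λy_n ⇒ h·k1=z·y_n;  k2=λ(1+1/4z)y_n ⇒ h·k2=z(1+1/4z)y_n
  y_{n+1}/y_n = 1 − 1/5z + 6/5z(1+1/4z) = 1 + z + 3/10z²
  R(z) = 1 + z + 3/10z².

Need |R(x)|<1, x<0.
x=-0.87: |R|=0.3571
R=1: x+3/10x²=0 ⇒ x=−10/3=-3.3333; min R=1−1/(4·3/10)=0.1667>−1
Confirm numerically:
  x=-3.270: |R|=0.93787 <1
  x=-2.851: |R|=0.58746 <1
  x=-1.789: |R|=0.17116 <1
  x=-1.342: |R|=0.19829 <1
  x=-3.895: |R|=1.65631 >1
  x=-3.389: |R|=1.05660 >1
Stable set (-3.3333, 0).

z* = -3.3333.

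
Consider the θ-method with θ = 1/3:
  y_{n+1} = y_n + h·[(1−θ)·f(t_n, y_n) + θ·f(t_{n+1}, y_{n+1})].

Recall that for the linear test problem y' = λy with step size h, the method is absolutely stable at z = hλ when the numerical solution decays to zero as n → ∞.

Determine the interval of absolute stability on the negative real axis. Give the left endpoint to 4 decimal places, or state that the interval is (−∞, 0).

(-6.0000, 0).

On y'=λy, z=hλ:
  y_{n+1} = y_n + z·[2/3·y_n + 1/3·y_{n+1}] ⇒ (1 − 1/3z)y_{n+1} = (1 + 2/3z)y_n
  ⇒ R(z) = (1 + 2/3z)/(1 − 1/3z).

Need |R(x)|<1, x<0.
x=-0.71: |R|=0.4259
R=−1: 1+2/3x = −1+1/3x ⇒ -1/3x=2 ⇒ x=2/(-1/3)=-6.0000
Confirm numerically:
  x=-4.764: |R|=0.84080 <1
  x=-4.559: |R|=0.80937 <1
  x=-4.399: |R|=0.78362 <1
  x=-4.033: |R|=0.72032 <1
  x=-6.345: |R|=1.03692 >1
  x=-6.060: |R|=1.00662 >1
Interval (-6.0000, 0).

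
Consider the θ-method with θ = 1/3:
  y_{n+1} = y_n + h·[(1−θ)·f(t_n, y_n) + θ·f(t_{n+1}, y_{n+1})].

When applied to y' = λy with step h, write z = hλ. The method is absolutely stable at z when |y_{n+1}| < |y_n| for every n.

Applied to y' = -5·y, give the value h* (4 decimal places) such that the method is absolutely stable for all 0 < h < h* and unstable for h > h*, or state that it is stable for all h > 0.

(-6.0000,0); λ=-5 ⇒ h* = (6)/5 = 1.2000.

Set f=λy, z=hλ:
  y_{n+1} = y_n + z·[2/3·y_n + 1/3·y_{n+1}] ⇒ (1 − 1/3z)y_{n+1} = (1 + 2/3z)y_n
  Hence R(z) = (1 + 2/3z)/(1 − 1/3z).

Need |R(x)|<1, x<0.
x=-1.13: |R|=0.1792
R=−1: 1+2/3x = −1+1/3x ⇒ -1/3x=2 ⇒ x=2/(-1/3)=-6.0000
Confirm numerically:
  x=-5.320: |R|=0.91827 <1
  x=-5.140: |R|=0.89435 <1
  x=-5.088: |R|=0.88724 <1
  x=-2.782: |R|=0.44345 <1
  x=-6.544: |R|=1.05700 >1
  x=-6.519: |R|=1.05452 >1
So |R|<1 on (-6.0000, 0).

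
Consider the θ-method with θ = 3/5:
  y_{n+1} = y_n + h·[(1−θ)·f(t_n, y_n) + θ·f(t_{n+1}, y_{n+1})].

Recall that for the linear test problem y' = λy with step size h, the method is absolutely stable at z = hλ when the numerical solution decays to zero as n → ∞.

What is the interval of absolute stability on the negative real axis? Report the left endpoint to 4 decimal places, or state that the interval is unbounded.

interval (−∞, 0).

Set f=λy, z=hλ:
  y_{n+1} = y_n + z·[2/5·y_n + 3/5·y_{n+1}] ⇒ (1 − 3/5z)y_{n+1} = (1 + 2/5z)y_n
  R(z) = (1 + 2/5z)/(1 − 3/5z).

Boundary: |R(x)|=1, x<0.
x=-1.72: |R|=0.1535
x=-2: |R|=0.0909
x=-10: |R|=0.4286
x=-100: |R|=0.6393
θ=3/5≥1/2 ⇒ |1+2/5x|<|1−3/5x| ∀x<0 ⇒ interval (−∞,0).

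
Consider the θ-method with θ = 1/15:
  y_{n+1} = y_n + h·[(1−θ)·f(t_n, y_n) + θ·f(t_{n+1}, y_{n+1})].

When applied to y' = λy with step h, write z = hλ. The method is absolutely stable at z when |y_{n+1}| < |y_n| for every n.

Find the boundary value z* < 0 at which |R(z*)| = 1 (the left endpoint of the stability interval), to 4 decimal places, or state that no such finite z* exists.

With y'=λy (z=hλ):
  y_{n+1} = y_n + z·[14/15·y_n + 1/15·y_{n+1}] ⇒ (1 − 1/15z)y_{n+1} = (1 + 14/15z)y_n
  ⇒ R(z) = (1 + 14/15z)/(1 − 1/15z).

Solve |R(x)|<1 on ℝ⁻.
x=-1.39: |R|=0.2721
R=−1: 1+14/15x = −1+1/15x ⇒ -13/15x=2 ⇒ x=2/(-13/15)=-2.3077
Confirm numerically:
  x=-2.199: |R|=0.91784 <1
  x=-1.280: |R|=0.17936 <1
  x=-1.173: |R|=0.08792 <1
  x=-2.817: |R|=1.37161 >1
  x=-2.736: |R|=1.31394 >1
  x=-2.414: |R|=1.07936 >1
Interval (-2.3077, 0).

z* = -2.3077.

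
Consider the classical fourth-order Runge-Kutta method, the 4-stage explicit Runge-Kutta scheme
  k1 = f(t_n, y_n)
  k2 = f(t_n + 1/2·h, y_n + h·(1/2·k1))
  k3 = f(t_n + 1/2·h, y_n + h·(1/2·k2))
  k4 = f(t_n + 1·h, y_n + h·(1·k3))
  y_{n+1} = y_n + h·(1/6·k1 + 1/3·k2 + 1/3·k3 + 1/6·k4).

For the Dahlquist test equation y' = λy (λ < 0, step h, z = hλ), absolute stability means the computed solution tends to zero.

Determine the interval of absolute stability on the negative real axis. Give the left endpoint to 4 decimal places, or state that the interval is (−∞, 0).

With y'=λy (z=hλ):
  order 4, 4-stage ⇒ R(z)=1+z+z^2/2+z^3/6+z^4/24
  (e.g. R(-1.58)=0.27048, |R|=0.27048)

Solve |R(x)|<1 on ℝ⁻.
x=-1.58: |R|=0.2705
|R(-1.28)|=0.3015 |R(-0.8)|=0.4517 |R(-0.68)|=0.5077
Bisect:
  x_lo=-3.2196 |R|=1.8781  x_hi=-0.2927 |R|=0.7462
  mid=-1.75616 |R|=0.27951 →hi
  mid=-2.48788 |R|=0.63669 →hi
  mid=-2.85374 |R|=1.10819 →lo
  mid=-2.67081 |R|=0.84067 →hi
  mid=-2.76227 |R|=0.96584 →hi
  mid=-2.80800 |R|=1.03478 →lo
  mid=-2.78514 |R|=0.99977 →hi
  mid=-2.79657 |R|=1.01714 →lo
  mid=-2.79086 |R|=1.00842 →lo
  mid=-2.78800 |R|=1.00408 →lo
  ...
  [-2.78532,-2.78514] ⇒ x*=-2.7853
So |R|<1 on (-2.7853, 0).

(-2.7853, 0).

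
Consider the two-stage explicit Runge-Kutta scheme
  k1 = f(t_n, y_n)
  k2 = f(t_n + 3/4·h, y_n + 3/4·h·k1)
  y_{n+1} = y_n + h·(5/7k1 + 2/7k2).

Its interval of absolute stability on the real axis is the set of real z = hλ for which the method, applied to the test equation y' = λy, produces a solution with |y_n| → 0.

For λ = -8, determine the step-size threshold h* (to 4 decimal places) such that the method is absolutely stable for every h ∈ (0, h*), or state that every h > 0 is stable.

On y'=λy, z=hλ:
  k1=λy_n ⇒ h·k1=z·y_n;  k2=λ(1+3/4z)y_n ⇒ h·k2=z(1+3/4z)y_n
  y_{n+1}/y_n = 1 + 5/7z + 2/7z(1+3/4z) = 1 + z + 3/14z²
  so R(z) = 1 + z + 3/14z².

Need |R(x)|<1, x<0.
x=-0.93: |R|=0.2553
R=1: x+3/14x²=0 ⇒ x=−14/3=-4.6667; min R=1−1/(4·3/14)=-0.1667>−1
Confirm numerically:
  x=-4.313: |R|=0.67314 <1
  x=-4.143: |R|=0.53510 <1
  x=-2.838: |R|=0.11209 <1
  x=-5.228: |R|=1.62885 >1
  x=-4.789: |R|=1.12554 >1
  x=-4.753: |R|=1.08793 >1
Stable set (-4.6667, 0).

(-4.6667,0); λ=-8 ⇒ h* = (14/3)/8 = 0.5833.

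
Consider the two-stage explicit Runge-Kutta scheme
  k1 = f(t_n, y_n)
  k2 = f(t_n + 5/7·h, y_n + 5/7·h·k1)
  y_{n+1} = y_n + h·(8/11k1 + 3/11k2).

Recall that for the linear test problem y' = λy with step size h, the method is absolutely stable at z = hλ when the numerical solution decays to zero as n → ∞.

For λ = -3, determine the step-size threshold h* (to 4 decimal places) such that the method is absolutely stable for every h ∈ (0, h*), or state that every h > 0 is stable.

(-5.1333,0); λ=-3 ⇒ h* = (77/15)/3 = 1.7111.

Set f=λy, z=hλ:
  k1=λy_n ⇒ h·k1=z·y_n;  k2=λ(1+5/7z)y_n ⇒ h·k2=z(1+5/7z)y_n
  y_{n+1}/y_n = 1 + 8/11z + 3/11z(1+5/7z) = 1 + z + 15/77z²
  R(z) = 1 + z + 15/77z².

Solve |R(x)|<1 on ℝ⁻.
x=-0.74: |R|=0.3667
R=1: x+15/77x²=0 ⇒ x=−77/15=-5.1333; min R=1−1/(4·15/77)=-0.2833>−1
Confirm numerically:
  x=-4.768: |R|=0.66067 <1
  x=-4.061: |R|=0.15167 <1
  x=-3.587: |R|=0.08053 <1
  x=-2.056: |R|=0.23253 <1
  x=-5.569: |R|=1.47264 >1
  x=-5.324: |R|=1.19775 >1
  x=-5.322: |R|=1.19560 >1
Stable set (-5.1333, 0).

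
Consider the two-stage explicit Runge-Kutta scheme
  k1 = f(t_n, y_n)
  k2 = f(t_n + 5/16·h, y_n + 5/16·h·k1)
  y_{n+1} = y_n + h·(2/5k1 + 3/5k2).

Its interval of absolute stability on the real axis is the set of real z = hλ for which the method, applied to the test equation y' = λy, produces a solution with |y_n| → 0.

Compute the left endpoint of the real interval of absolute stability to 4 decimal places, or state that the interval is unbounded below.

With y'=λy (z=hλ):
  k1=λy_n ⇒ h·k1=z·y_n;  k2=λ(1+5/16z)y_n ⇒ h·k2=z(1+5/16z)y_n
  y_{n+1}/y_n = 1 + 2/5z + 3/5z(1+5/16z) = 1 + z + 3/16z²
  R(z) = 1 + z + 3/16z².

Solve |R(x)|<1 on ℝ⁻.
x=-0.46: |R|=0.5797
R=1: x+3/16x²=0 ⇒ x=−16/3=-5.3333; min R=1−1/(4·3/16)=-0.3333>−1
Confirm numerically:
  x=-4.744: |R|=0.47579 <1
  x=-4.270: |R|=0.14867 <1
  x=-3.467: |R|=0.21323 <1
  x=-5.565: |R|=1.24173 >1
  x=-5.501: |R|=1.17294 >1
  x=-5.454: |R|=1.12340 >1
So |R|<1 on (-5.3333, 0).

left endpoint -5.3333.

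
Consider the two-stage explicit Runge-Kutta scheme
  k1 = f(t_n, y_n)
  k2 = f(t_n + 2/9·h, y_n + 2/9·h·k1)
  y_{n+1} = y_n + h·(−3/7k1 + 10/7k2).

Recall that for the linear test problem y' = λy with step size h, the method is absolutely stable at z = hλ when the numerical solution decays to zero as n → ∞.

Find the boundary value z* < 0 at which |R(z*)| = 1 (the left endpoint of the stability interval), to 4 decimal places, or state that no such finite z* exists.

z* = -3.1500.

On y'=λy, z=hλ:
  k1=λy_n ⇒ h·k1=z·y_n;  k2=λ(1+2/9z)y_n ⇒ h·k2=z(1+2/9z)y_n
  y_{n+1}/y_n = 1 − 3/7z + 10/7z(1+2/9z) = 1 + z + 20/63z²
  ⇒ R(z) = 1 + z + 20/63z².

Solve |R(x)|<1 on ℝ⁻.
x=-1.18: |R|=0.2620
R=1: x+20/63x²=0 ⇒ x=−63/20=-3.1500; min R=1−1/(4·20/63)=0.2125>−1
Confirm numerically:
  x=-3.102: |R|=0.95273 <1
  x=-2.376: |R|=0.41618 <1
  x=-1.363: |R|=0.22677 <1
  x=-3.536: |R|=1.43330 >1
  x=-3.372: |R|=1.23765 >1
  x=-3.356: |R|=1.21947 >1
So |R|<1 on (-3.1500, 0).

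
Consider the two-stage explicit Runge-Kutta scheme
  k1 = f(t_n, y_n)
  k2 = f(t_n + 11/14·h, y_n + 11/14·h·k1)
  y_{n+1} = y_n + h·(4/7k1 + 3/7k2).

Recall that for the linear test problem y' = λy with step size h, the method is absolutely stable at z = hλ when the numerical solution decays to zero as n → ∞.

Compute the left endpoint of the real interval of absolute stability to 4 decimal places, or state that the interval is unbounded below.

left endpoint -2.9697.

Set f=λy, z=hλ:
  k1=λy_n ⇒ h·k1=z·y_n;  k2=λ(1+11/14z)y_n ⇒ h·k2=z(1+11/14z)y_n
  y_{n+1}/y_n = 1 + 4/7z + 3/7z(1+11/14z) = 1 + z + 33/98z²
  R(z) = 1 + z + 33/98z².

Solve |R(x)|<1 on ℝ⁻.
x=-1: |R|=0.3367
R=1: x+33/98x²=0 ⇒ x=−98/33=-2.9697; min R=1−1/(4·33/98)=0.2576>−1
Confirm numerically:
  x=-2.883: |R|=0.91583 <1
  x=-1.376: |R|=0.26157 <1
  x=-1.246: |R|=0.27679 <1
  x=-3.084: |R|=1.11870 >1
  x=-3.062: |R|=1.09517 >1
  x=-3.060: |R|=1.09305 >1
Stable set (-2.9697, 0).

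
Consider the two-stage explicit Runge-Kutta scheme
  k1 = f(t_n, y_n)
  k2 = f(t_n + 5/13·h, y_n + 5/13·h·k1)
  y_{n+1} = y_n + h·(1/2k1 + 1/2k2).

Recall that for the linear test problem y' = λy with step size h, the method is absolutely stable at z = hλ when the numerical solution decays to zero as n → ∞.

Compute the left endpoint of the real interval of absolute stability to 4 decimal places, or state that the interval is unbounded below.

z* = -5.2000.

On y'=λy, z=hλ:
  k1=λy_n ⇒ h·k1=z·y_n;  k2=λ(1+5/13z)y_n ⇒ h·k2=z(1+5/13z)y_n
  y_{n+1}/y_n = 1 + 1/2z + 1/2z(1+5/13z) = 1 + z + 5/26z²
  Hence R(z) = 1 + z + 5/26z².

Boundary: |R(x)|=1, x<0.
x=-0.67: |R|=0.4163
R=1: x+5/26x²=0 ⇒ x=−26/5=-5.2000; min R=1−1/(4·5/26)=-0.3000>−1
Confirm numerically:
  x=-4.059: |R|=0.10936 <1
  x=-3.586: |R|=0.11304 <1
  x=-3.160: |R|=0.23969 <1
  x=-2.256: |R|=0.27724 <1
  x=-5.705: |R|=1.55404 >1
  x=-5.448: |R|=1.25983 >1
Interval (-5.2000, 0).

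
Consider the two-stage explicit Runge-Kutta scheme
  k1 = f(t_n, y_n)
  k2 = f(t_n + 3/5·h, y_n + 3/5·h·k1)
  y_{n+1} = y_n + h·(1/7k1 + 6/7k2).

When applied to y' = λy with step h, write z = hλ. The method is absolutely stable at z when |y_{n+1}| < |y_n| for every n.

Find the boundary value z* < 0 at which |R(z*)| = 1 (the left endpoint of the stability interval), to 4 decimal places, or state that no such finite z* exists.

With y'=λy (z=hλ):
  k1=λy_n ⇒ h·k1=z·y_n;  k2=λ(1+3/5z)y_n ⇒ h·k2=z(1+3/5z)y_n
  y_{n+1}/y_n = 1 + 1/7z + 6/7z(1+3/5z) = 1 + z + 18/35z²
  ⇒ R(z) = 1 + z + 18/35z².

Boundary: |R(x)|=1, x<0.
x=-1.52: |R|=0.6682
R=1: x+18/35x²=0 ⇒ x=−35/18=-1.9444; min R=1−1/(4·18/35)=0.5139>−1
Confirm numerically:
  x=-1.768: |R|=0.83957 <1
  x=-1.664: |R|=0.76000 <1
  x=-1.345: |R|=0.58536 <1
  x=-1.022: |R|=0.51516 <1
  x=-2.270: |R|=1.38006 >1
  x=-2.010: |R|=1.06777 >1
Interval (-1.9444, 0).

left endpoint -1.9444.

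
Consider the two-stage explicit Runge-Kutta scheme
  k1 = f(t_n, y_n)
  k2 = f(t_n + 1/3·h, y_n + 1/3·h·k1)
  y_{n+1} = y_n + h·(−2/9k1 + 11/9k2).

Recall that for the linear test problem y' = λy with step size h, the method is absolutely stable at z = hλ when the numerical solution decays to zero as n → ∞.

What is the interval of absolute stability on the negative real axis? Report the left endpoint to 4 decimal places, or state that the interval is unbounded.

z∈(-2.4545,0).

Set f=λy, z=hλ:
  k1=λy_n ⇒ h·k1=z·y_n;  k2=λ(1+1/3z)y_n ⇒ h·k2=z(1+1/3z)y_n
  y_{n+1}/y_n = 1 − 2/9z + 11/9z(1+1/3z) = 1 + z + 11/27z²
  R(z) = 1 + z + 11/27z².

Need |R(x)|<1, x<0.
x=-0.55: |R|=0.5732
R=1: x+11/27x²=0 ⇒ x=−27/11=-2.4545; min R=1−1/(4·11/27)=0.3864>−1
Confirm numerically:
  x=-1.926: |R|=0.58527 <1
  x=-1.217: |R|=0.38641 <1
  x=-1.113: |R|=0.39168 <1
  x=-3.045: |R|=1.73249 >1
  x=-2.735: |R|=1.31250 >1
Interval (-2.4545, 0).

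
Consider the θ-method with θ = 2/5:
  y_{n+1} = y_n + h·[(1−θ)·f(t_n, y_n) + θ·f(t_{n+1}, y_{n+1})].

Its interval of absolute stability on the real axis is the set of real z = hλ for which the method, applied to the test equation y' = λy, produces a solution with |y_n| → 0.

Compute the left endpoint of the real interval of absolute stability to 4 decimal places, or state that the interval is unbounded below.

left endpoint -10.0000.

On y'=λy, z=hλ:
  y_{n+1} = y_n + z·[3/5·y_n + 2/5·y_{n+1}] ⇒ (1 − 2/5z)y_{n+1} = (1 + 3/5z)y_n
  R(z) = (1 + 3/5z)/(1 − 2/5z).

Find x<0 with |R(x)|<1.
x=-1.34: |R|=0.1276
R=−1: 1+3/5x = −1+2/5x ⇒ -1/5x=2 ⇒ x=2/(-1/5)=-10.0000
Confirm numerically:
  x=-8.346: |R|=0.92375 <1
  x=-7.587: |R|=0.88039 <1
  x=-7.312: |R|=0.86302 <1
  x=-7.202: |R|=0.85580 <1
  x=-10.412: |R|=1.01595 >1
  x=-10.337: |R|=1.01313 >1
So |R|<1 on (-10.0000, 0).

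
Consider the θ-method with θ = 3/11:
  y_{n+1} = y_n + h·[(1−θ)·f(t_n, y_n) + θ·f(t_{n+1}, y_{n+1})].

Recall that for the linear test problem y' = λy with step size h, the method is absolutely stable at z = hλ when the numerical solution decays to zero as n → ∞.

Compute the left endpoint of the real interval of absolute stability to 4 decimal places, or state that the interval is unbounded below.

With y'=λy (z=hλ):
  y_{n+1} = y_n + z·[8/11·y_n + 3/11·y_{n+1}] ⇒ (1 − 3/11z)y_{n+1} = (1 + 8/11z)y_n
  ⇒ R(z) = (1 + 8/11z)/(1 − 3/11z).

Solve |R(x)|<1 on ℝ⁻.
x=-1.45: |R|=0.0391
R=−1: 1+8/11x = −1+3/11x ⇒ -5/11x=2 ⇒ x=2/(-5/11)=-4.4000
Confirm numerically:
  x=-3.209: |R|=0.71130 <1
  x=-2.671: |R|=0.54531 <1
  x=-2.362: |R|=0.43658 <1
  x=-4.963: |R|=1.10873 >1
  x=-4.516: |R|=1.02363 >1
So |R|<1 on (-4.4000, 0).

z* = -4.4000.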